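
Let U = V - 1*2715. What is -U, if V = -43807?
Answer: 46522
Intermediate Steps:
U = -46522 (U = -43807 - 1*2715 = -43807 - 2715 = -46522)
-U = -1*(-46522) = 46522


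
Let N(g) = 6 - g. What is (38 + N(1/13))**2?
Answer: 326041/169 ≈ 1929.2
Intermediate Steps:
(38 + N(1/13))**2 = (38 + (6 - 1/13))**2 = (38 + 77/13)**2 = (571/13)**2 = 326041/169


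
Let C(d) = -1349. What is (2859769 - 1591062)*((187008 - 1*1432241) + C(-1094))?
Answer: -1581547309474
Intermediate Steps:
(2859769 - 1591062)*((187008 - 1*1432241) + C(-1094)) = (2859769 - 1591062)*((187008 - 1*1432241) - 1349) = 1268707*((187008 - 1432241) - 1349) = 1268707*(-1245233 - 1349) = 1268707*(-1246582) = -1581547309474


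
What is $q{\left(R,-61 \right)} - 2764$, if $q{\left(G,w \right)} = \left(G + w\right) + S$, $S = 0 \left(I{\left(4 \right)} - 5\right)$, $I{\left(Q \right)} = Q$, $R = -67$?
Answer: $-2892$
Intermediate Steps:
$S = 0$ ($S = 0 \left(4 - 5\right) = 0 \left(-1\right) = 0$)
$q{\left(G,w \right)} = G + w$ ($q{\left(G,w \right)} = \left(G + w\right) + 0 = G + w$)
$q{\left(R,-61 \right)} - 2764 = \left(-67 - 61\right) - 2764 = -128 - 2764 = -2892$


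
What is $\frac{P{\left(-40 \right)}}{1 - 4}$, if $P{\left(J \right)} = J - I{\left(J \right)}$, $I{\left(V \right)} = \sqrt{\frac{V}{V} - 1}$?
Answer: $\frac{40}{3} \approx 13.333$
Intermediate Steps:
$I{\left(V \right)} = 0$ ($I{\left(V \right)} = \sqrt{1 - 1} = \sqrt{0} = 0$)
$P{\left(J \right)} = J$ ($P{\left(J \right)} = J - 0 = J + 0 = J$)
$\frac{P{\left(-40 \right)}}{1 - 4} = \frac{1}{1 - 4} \left(-40\right) = \frac{1}{-3} \left(-40\right) = \left(- \frac{1}{3}\right) \left(-40\right) = \frac{40}{3}$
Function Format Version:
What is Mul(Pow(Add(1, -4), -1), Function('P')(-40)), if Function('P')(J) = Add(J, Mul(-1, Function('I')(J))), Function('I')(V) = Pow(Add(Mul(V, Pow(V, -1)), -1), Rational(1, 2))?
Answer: Rational(40, 3) ≈ 13.333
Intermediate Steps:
Function('I')(V) = 0 (Function('I')(V) = Pow(Add(1, -1), Rational(1, 2)) = Pow(0, Rational(1, 2)) = 0)
Function('P')(J) = J (Function('P')(J) = Add(J, Mul(-1, 0)) = Add(J, 0) = J)
Mul(Pow(Add(1, -4), -1), Function('P')(-40)) = Mul(Pow(Add(1, -4), -1), -40) = Mul(Pow(-3, -1), -40) = Mul(Rational(-1, 3), -40) = Rational(40, 3)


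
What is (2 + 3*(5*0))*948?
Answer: 1896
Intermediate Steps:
(2 + 3*(5*0))*948 = (2 + 3*0)*948 = (2 + 0)*948 = 2*948 = 1896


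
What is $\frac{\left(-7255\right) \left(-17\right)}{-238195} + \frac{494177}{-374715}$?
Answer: $- \frac{32785193008}{17851047885} \approx -1.8366$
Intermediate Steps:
$\frac{\left(-7255\right) \left(-17\right)}{-238195} + \frac{494177}{-374715} = 123335 \left(- \frac{1}{238195}\right) + 494177 \left(- \frac{1}{374715}\right) = - \frac{24667}{47639} - \frac{494177}{374715} = - \frac{32785193008}{17851047885}$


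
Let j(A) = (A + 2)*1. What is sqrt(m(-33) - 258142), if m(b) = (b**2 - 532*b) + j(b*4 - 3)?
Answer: I*sqrt(239630) ≈ 489.52*I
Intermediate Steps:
j(A) = 2 + A (j(A) = (2 + A)*1 = 2 + A)
m(b) = -1 + b**2 - 528*b (m(b) = (b**2 - 532*b) + (2 + (b*4 - 3)) = (b**2 - 532*b) + (2 + (4*b - 3)) = (b**2 - 532*b) + (2 + (-3 + 4*b)) = (b**2 - 532*b) + (-1 + 4*b) = -1 + b**2 - 528*b)
sqrt(m(-33) - 258142) = sqrt((-1 + (-33)**2 - 528*(-33)) - 258142) = sqrt((-1 + 1089 + 17424) - 258142) = sqrt(18512 - 258142) = sqrt(-239630) = I*sqrt(239630)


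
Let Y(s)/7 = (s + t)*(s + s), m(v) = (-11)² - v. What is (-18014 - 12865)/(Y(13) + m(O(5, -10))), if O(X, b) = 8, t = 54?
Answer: -30879/12307 ≈ -2.5091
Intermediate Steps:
m(v) = 121 - v
Y(s) = 14*s*(54 + s) (Y(s) = 7*((s + 54)*(s + s)) = 7*((54 + s)*(2*s)) = 7*(2*s*(54 + s)) = 14*s*(54 + s))
(-18014 - 12865)/(Y(13) + m(O(5, -10))) = (-18014 - 12865)/(14*13*(54 + 13) + (121 - 1*8)) = -30879/(14*13*67 + (121 - 8)) = -30879/(12194 + 113) = -30879/12307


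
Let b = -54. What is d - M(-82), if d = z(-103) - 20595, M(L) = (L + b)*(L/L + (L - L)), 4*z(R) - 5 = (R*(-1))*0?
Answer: -81831/4 ≈ -20458.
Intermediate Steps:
z(R) = 5/4 (z(R) = 5/4 + ((R*(-1))*0)/4 = 5/4 + (-R*0)/4 = 5/4 + (¼)*0 = 5/4 + 0 = 5/4)
M(L) = -54 + L (M(L) = (L - 54)*(L/L + (L - L)) = (-54 + L)*(1 + 0) = (-54 + L)*1 = -54 + L)
d = -82375/4 (d = 5/4 - 20595 = -82375/4 ≈ -20594.)
d - M(-82) = -82375/4 - (-54 - 82) = -82375/4 - 1*(-136) = -82375/4 + 136 = -81831/4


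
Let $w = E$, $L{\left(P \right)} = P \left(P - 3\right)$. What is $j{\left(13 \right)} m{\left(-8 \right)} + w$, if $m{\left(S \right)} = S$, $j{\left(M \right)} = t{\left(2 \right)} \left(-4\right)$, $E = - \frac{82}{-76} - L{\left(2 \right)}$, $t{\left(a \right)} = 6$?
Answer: $\frac{7413}{38} \approx 195.08$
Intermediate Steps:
$L{\left(P \right)} = P \left(-3 + P\right)$
$E = \frac{117}{38}$ ($E = - \frac{82}{-76} - 2 \left(-3 + 2\right) = \left(-82\right) \left(- \frac{1}{76}\right) - 2 \left(-1\right) = \frac{41}{38} - -2 = \frac{41}{38} + 2 = \frac{117}{38} \approx 3.0789$)
$w = \frac{117}{38} \approx 3.0789$
$j{\left(M \right)} = -24$ ($j{\left(M \right)} = 6 \left(-4\right) = -24$)
$j{\left(13 \right)} m{\left(-8 \right)} + w = \left(-24\right) \left(-8\right) + \frac{117}{38} = 192 + \frac{117}{38} = \frac{7413}{38}$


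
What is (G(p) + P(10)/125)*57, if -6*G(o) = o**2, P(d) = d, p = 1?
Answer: -247/50 ≈ -4.9400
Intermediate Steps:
G(o) = -o**2/6
(G(p) + P(10)/125)*57 = (-1/6*1**2 + 10/125)*57 = (-1/6*1 + 10*(1/125))*57 = (-1/6 + 2/25)*57 = -13/150*57 = -247/50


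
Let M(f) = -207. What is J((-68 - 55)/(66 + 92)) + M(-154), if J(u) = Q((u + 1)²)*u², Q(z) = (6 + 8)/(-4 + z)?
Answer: -2292047/10959 ≈ -209.15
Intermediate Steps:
Q(z) = 14/(-4 + z)
J(u) = 14*u²/(-4 + (1 + u)²) (J(u) = (14/(-4 + (u + 1)²))*u² = (14/(-4 + (1 + u)²))*u² = 14*u²/(-4 + (1 + u)²))
J((-68 - 55)/(66 + 92)) + M(-154) = 14*((-68 - 55)/(66 + 92))²/(-4 + (1 + (-68 - 55)/(66 + 92))²) - 207 = 14*(-123/158)²/(-4 + (1 - 123/158)²) - 207 = 14*(15129/24964)/(-4 + (35/158)²) - 207 = 14*(15129/24964)/(-4 + 1225/24964) - 207 = 14*(15129/24964)/(-98631/24964) - 207 = 14*(15129/24964)*(-24964/98631) - 207 = -23534/10959 - 207 = -2292047/10959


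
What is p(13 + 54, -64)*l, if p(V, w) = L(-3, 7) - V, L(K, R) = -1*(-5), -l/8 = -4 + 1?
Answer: -1488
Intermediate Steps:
l = 24 (l = -8*(-4 + 1) = -8*(-3) = 24)
L(K, R) = 5
p(V, w) = 5 - V
p(13 + 54, -64)*l = (5 - (13 + 54))*24 = (5 - 1*67)*24 = (5 - 67)*24 = -62*24 = -1488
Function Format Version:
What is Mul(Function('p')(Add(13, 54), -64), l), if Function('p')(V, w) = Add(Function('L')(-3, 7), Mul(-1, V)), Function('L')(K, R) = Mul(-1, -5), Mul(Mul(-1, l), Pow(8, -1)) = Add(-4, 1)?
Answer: -1488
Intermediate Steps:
l = 24 (l = Mul(-8, Add(-4, 1)) = Mul(-8, -3) = 24)
Function('L')(K, R) = 5
Function('p')(V, w) = Add(5, Mul(-1, V))
Mul(Function('p')(Add(13, 54), -64), l) = Mul(Add(5, Mul(-1, Add(13, 54))), 24) = Mul(Add(5, Mul(-1, 67)), 24) = Mul(Add(5, -67), 24) = Mul(-62, 24) = -1488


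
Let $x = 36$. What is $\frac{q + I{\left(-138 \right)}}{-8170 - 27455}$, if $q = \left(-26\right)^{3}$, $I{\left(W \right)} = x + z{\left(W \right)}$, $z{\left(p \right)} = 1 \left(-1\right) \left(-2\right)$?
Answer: $\frac{5846}{11875} \approx 0.49229$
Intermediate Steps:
$z{\left(p \right)} = 2$ ($z{\left(p \right)} = \left(-1\right) \left(-2\right) = 2$)
$I{\left(W \right)} = 38$ ($I{\left(W \right)} = 36 + 2 = 38$)
$q = -17576$
$\frac{q + I{\left(-138 \right)}}{-8170 - 27455} = \frac{-17576 + 38}{-8170 - 27455} = - \frac{17538}{-35625} = \left(-17538\right) \left(- \frac{1}{35625}\right) = \frac{5846}{11875}$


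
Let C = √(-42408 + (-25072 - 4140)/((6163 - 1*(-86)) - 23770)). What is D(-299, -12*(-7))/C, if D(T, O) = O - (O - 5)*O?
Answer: 3276*I*√3254531689619/185750339 ≈ 31.817*I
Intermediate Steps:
D(T, O) = O - O*(-5 + O) (D(T, O) = O - (-5 + O)*O = O - O*(-5 + O))
C = 2*I*√3254531689619/17521 (C = √(-42408 - 29212/((6163 + 86) - 23770)) = √(-42408 - 29212/(6249 - 23770)) = √(-42408 - 29212/(-17521)) = √(-42408 - 29212*(-1/17521)) = √(-42408 + 29212/17521) = √(-743001356/17521) = 2*I*√3254531689619/17521 ≈ 205.93*I)
D(-299, -12*(-7))/C = ((-12*(-7))*(6 - (-12)*(-7)))/((2*I*√3254531689619/17521)) = (84*(6 - 1*84))*(-I*√3254531689619/371500678) = (84*(6 - 84))*(-I*√3254531689619/371500678) = (84*(-78))*(-I*√3254531689619/371500678) = -(-3276)*I*√3254531689619/185750339 = 3276*I*√3254531689619/185750339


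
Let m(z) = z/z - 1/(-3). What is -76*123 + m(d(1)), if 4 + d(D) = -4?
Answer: -28040/3 ≈ -9346.7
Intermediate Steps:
d(D) = -8 (d(D) = -4 - 4 = -8)
m(z) = 4/3 (m(z) = 1 - 1*(-⅓) = 1 + ⅓ = 4/3)
-76*123 + m(d(1)) = -76*123 + 4/3 = -9348 + 4/3 = -28040/3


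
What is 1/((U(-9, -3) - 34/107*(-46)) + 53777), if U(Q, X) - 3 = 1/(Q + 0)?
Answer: 963/51804109 ≈ 1.8589e-5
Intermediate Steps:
U(Q, X) = 3 + 1/Q (U(Q, X) = 3 + 1/(Q + 0) = 3 + 1/Q)
1/((U(-9, -3) - 34/107*(-46)) + 53777) = 1/(((3 + 1/(-9)) - 34/107*(-46)) + 53777) = 1/(((3 - ⅑) - 34*1/107*(-46)) + 53777) = 1/((26/9 - 34/107*(-46)) + 53777) = 1/((26/9 + 1564/107) + 53777) = 1/(16858/963 + 53777) = 1/(51804109/963) = 963/51804109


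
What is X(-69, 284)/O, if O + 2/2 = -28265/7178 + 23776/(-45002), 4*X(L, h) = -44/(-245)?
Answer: -1776633958/216294576715 ≈ -0.0082140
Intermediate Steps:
X(L, h) = 11/245 (X(L, h) = (-44/(-245))/4 = (-44*(-1/245))/4 = (1/4)*(44/245) = 11/245)
O = -882835007/161512178 (O = -1 + (-28265/7178 + 23776/(-45002)) = -1 + (-28265*1/7178 + 23776*(-1/45002)) = -1 + (-28265/7178 - 11888/22501) = -1 - 721322829/161512178 = -882835007/161512178 ≈ -5.4661)
X(-69, 284)/O = 11/(245*(-882835007/161512178)) = (11/245)*(-161512178/882835007) = -1776633958/216294576715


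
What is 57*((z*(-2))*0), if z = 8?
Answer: 0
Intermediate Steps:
57*((z*(-2))*0) = 57*((8*(-2))*0) = 57*(-16*0) = 57*0 = 0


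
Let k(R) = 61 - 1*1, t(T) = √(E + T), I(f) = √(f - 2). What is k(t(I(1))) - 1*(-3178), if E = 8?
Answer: 3238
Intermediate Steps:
I(f) = √(-2 + f)
t(T) = √(8 + T)
k(R) = 60 (k(R) = 61 - 1 = 60)
k(t(I(1))) - 1*(-3178) = 60 - 1*(-3178) = 60 + 3178 = 3238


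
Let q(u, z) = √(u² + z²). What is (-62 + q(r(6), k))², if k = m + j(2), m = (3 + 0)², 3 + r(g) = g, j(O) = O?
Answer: (62 - √130)² ≈ 2560.2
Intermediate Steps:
r(g) = -3 + g
m = 9 (m = 3² = 9)
k = 11 (k = 9 + 2 = 11)
(-62 + q(r(6), k))² = (-62 + √((-3 + 6)² + 11²))² = (-62 + √(3² + 121))² = (-62 + √(9 + 121))² = (-62 + √130)²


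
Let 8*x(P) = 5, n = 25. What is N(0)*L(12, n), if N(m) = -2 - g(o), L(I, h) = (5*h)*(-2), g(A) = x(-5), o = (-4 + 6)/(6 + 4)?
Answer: 2625/4 ≈ 656.25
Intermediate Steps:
x(P) = 5/8 (x(P) = (1/8)*5 = 5/8)
o = 1/5 (o = 2/10 = 2*(1/10) = 1/5 ≈ 0.20000)
g(A) = 5/8
L(I, h) = -10*h
N(m) = -21/8 (N(m) = -2 - 1*5/8 = -2 - 5/8 = -21/8)
N(0)*L(12, n) = -(-105)*25/4 = -21/8*(-250) = 2625/4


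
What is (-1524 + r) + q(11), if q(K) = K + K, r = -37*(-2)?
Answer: -1428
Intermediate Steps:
r = 74
q(K) = 2*K
(-1524 + r) + q(11) = (-1524 + 74) + 2*11 = -1450 + 22 = -1428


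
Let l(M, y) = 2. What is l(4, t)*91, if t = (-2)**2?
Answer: 182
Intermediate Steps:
t = 4
l(4, t)*91 = 2*91 = 182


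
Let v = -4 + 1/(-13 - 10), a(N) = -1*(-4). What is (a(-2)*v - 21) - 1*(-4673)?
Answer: 106624/23 ≈ 4635.8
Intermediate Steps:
a(N) = 4
v = -93/23 (v = -4 + 1/(-23) = -4 - 1/23 = -93/23 ≈ -4.0435)
(a(-2)*v - 21) - 1*(-4673) = (4*(-93/23) - 21) - 1*(-4673) = (-372/23 - 21) + 4673 = -855/23 + 4673 = 106624/23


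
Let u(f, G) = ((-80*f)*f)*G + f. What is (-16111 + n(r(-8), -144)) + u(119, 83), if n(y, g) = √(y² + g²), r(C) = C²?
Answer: -94045032 + 16*√97 ≈ -9.4045e+7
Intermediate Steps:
u(f, G) = f - 80*G*f² (u(f, G) = (-80*f²)*G + f = -80*G*f² + f = f - 80*G*f²)
n(y, g) = √(g² + y²)
(-16111 + n(r(-8), -144)) + u(119, 83) = (-16111 + √((-144)² + ((-8)²)²)) + 119*(1 - 80*83*119) = (-16111 + √(20736 + 64²)) + 119*(1 - 790160) = (-16111 + √(20736 + 4096)) + 119*(-790159) = (-16111 + √24832) - 94028921 = (-16111 + 16*√97) - 94028921 = -94045032 + 16*√97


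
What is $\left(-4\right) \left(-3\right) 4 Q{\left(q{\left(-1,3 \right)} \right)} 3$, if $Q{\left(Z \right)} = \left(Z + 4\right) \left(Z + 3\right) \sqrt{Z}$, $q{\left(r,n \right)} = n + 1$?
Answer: $16128$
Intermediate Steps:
$q{\left(r,n \right)} = 1 + n$
$Q{\left(Z \right)} = \sqrt{Z} \left(3 + Z\right) \left(4 + Z\right)$ ($Q{\left(Z \right)} = \left(4 + Z\right) \left(3 + Z\right) \sqrt{Z} = \left(3 + Z\right) \left(4 + Z\right) \sqrt{Z} = \sqrt{Z} \left(3 + Z\right) \left(4 + Z\right)$)
$\left(-4\right) \left(-3\right) 4 Q{\left(q{\left(-1,3 \right)} \right)} 3 = \left(-4\right) \left(-3\right) 4 \sqrt{1 + 3} \left(12 + \left(1 + 3\right)^{2} + 7 \left(1 + 3\right)\right) 3 = 12 \cdot 4 \sqrt{4} \left(12 + 4^{2} + 7 \cdot 4\right) 3 = 48 \cdot 2 \left(12 + 16 + 28\right) 3 = 48 \cdot 2 \cdot 56 \cdot 3 = 48 \cdot 112 \cdot 3 = 5376 \cdot 3 = 16128$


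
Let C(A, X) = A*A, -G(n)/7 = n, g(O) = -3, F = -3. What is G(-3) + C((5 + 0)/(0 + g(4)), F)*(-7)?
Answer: 14/9 ≈ 1.5556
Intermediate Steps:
G(n) = -7*n
C(A, X) = A²
G(-3) + C((5 + 0)/(0 + g(4)), F)*(-7) = -7*(-3) + ((5 + 0)/(0 - 3))²*(-7) = 21 + (5/(-3))²*(-7) = 21 + (5*(-⅓))²*(-7) = 21 + (-5/3)²*(-7) = 21 + (25/9)*(-7) = 21 - 175/9 = 14/9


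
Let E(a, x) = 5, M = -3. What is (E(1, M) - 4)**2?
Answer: 1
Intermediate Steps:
(E(1, M) - 4)**2 = (5 - 4)**2 = 1**2 = 1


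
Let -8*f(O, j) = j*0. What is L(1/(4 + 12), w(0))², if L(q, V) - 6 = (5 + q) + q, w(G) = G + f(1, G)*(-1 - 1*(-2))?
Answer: 7921/64 ≈ 123.77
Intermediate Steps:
f(O, j) = 0 (f(O, j) = -j*0/8 = -⅛*0 = 0)
w(G) = G (w(G) = G + 0*(-1 - 1*(-2)) = G + 0*(-1 + 2) = G + 0*1 = G + 0 = G)
L(q, V) = 11 + 2*q (L(q, V) = 6 + ((5 + q) + q) = 6 + (5 + 2*q) = 11 + 2*q)
L(1/(4 + 12), w(0))² = (11 + 2/(4 + 12))² = (11 + 2/16)² = (11 + 2*(1/16))² = (11 + ⅛)² = (89/8)² = 7921/64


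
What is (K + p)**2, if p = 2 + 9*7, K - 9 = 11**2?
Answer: 38025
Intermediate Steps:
K = 130 (K = 9 + 11**2 = 9 + 121 = 130)
p = 65 (p = 2 + 63 = 65)
(K + p)**2 = (130 + 65)**2 = 195**2 = 38025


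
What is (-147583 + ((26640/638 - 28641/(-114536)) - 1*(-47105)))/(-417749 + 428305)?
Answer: -524232617479/55097771872 ≈ -9.5146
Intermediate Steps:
(-147583 + ((26640/638 - 28641/(-114536)) - 1*(-47105)))/(-417749 + 428305) = (-147583 + ((26640*(1/638) - 28641*(-1/114536)) + 47105))/10556 = (-147583 + ((13320/319 + 28641/114536) + 47105))*(1/10556) = (-147583 + (1534755999/36536984 + 47105))*(1/10556) = (-147583 + 1722609387319/36536984)*(1/10556) = -3669628322353/36536984*1/10556 = -524232617479/55097771872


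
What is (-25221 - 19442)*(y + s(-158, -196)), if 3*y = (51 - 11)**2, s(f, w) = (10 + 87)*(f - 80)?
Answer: 3021809254/3 ≈ 1.0073e+9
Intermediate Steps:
s(f, w) = -7760 + 97*f (s(f, w) = 97*(-80 + f) = -7760 + 97*f)
y = 1600/3 (y = (51 - 11)**2/3 = (1/3)*40**2 = (1/3)*1600 = 1600/3 ≈ 533.33)
(-25221 - 19442)*(y + s(-158, -196)) = (-25221 - 19442)*(1600/3 + (-7760 + 97*(-158))) = -44663*(1600/3 + (-7760 - 15326)) = -44663*(1600/3 - 23086) = -44663*(-67658/3) = 3021809254/3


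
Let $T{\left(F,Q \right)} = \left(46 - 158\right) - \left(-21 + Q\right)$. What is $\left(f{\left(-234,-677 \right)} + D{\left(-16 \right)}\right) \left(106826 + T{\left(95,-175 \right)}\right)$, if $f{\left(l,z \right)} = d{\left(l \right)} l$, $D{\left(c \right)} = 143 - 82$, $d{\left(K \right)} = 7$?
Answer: $-168597070$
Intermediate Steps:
$T{\left(F,Q \right)} = -91 - Q$ ($T{\left(F,Q \right)} = -112 - \left(-21 + Q\right) = -91 - Q$)
$D{\left(c \right)} = 61$ ($D{\left(c \right)} = 143 - 82 = 61$)
$f{\left(l,z \right)} = 7 l$
$\left(f{\left(-234,-677 \right)} + D{\left(-16 \right)}\right) \left(106826 + T{\left(95,-175 \right)}\right) = \left(7 \left(-234\right) + 61\right) \left(106826 - -84\right) = \left(-1638 + 61\right) \left(106826 + \left(-91 + 175\right)\right) = - 1577 \left(106826 + 84\right) = \left(-1577\right) 106910 = -168597070$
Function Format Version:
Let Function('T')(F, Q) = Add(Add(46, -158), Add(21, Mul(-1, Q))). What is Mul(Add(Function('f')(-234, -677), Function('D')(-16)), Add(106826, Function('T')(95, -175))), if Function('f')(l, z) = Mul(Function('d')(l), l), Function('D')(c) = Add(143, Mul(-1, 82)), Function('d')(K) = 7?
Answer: -168597070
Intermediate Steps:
Function('T')(F, Q) = Add(-91, Mul(-1, Q)) (Function('T')(F, Q) = Add(-112, Add(21, Mul(-1, Q))) = Add(-91, Mul(-1, Q)))
Function('D')(c) = 61 (Function('D')(c) = Add(143, -82) = 61)
Function('f')(l, z) = Mul(7, l)
Mul(Add(Function('f')(-234, -677), Function('D')(-16)), Add(106826, Function('T')(95, -175))) = Mul(Add(Mul(7, -234), 61), Add(106826, Add(-91, Mul(-1, -175)))) = Mul(Add(-1638, 61), Add(106826, Add(-91, 175))) = Mul(-1577, Add(106826, 84)) = Mul(-1577, 106910) = -168597070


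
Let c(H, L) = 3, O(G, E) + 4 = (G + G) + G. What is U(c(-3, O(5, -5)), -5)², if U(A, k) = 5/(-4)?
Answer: 25/16 ≈ 1.5625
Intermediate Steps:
O(G, E) = -4 + 3*G (O(G, E) = -4 + ((G + G) + G) = -4 + (2*G + G) = -4 + 3*G)
U(A, k) = -5/4 (U(A, k) = 5*(-¼) = -5/4)
U(c(-3, O(5, -5)), -5)² = (-5/4)² = 25/16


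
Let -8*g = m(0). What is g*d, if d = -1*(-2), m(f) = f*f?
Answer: 0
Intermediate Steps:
m(f) = f**2
d = 2
g = 0 (g = -1/8*0**2 = -1/8*0 = 0)
g*d = 0*2 = 0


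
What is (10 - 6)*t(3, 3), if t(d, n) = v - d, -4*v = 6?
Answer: -18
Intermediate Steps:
v = -3/2 (v = -¼*6 = -3/2 ≈ -1.5000)
t(d, n) = -3/2 - d
(10 - 6)*t(3, 3) = (10 - 6)*(-3/2 - 1*3) = 4*(-3/2 - 3) = 4*(-9/2) = -18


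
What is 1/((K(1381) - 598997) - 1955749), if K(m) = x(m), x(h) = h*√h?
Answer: -2554746/6524093335175 - 1381*√1381/6524093335175 ≈ -3.9945e-7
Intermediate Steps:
x(h) = h^(3/2)
K(m) = m^(3/2)
1/((K(1381) - 598997) - 1955749) = 1/((1381^(3/2) - 598997) - 1955749) = 1/((1381*√1381 - 598997) - 1955749) = 1/((-598997 + 1381*√1381) - 1955749) = 1/(-2554746 + 1381*√1381)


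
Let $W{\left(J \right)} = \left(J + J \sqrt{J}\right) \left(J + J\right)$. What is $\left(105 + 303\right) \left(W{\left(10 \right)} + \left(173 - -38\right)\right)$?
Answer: $167688 + 81600 \sqrt{10} \approx 4.2573 \cdot 10^{5}$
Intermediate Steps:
$W{\left(J \right)} = 2 J \left(J + J^{\frac{3}{2}}\right)$ ($W{\left(J \right)} = \left(J + J^{\frac{3}{2}}\right) 2 J = 2 J \left(J + J^{\frac{3}{2}}\right)$)
$\left(105 + 303\right) \left(W{\left(10 \right)} + \left(173 - -38\right)\right) = \left(105 + 303\right) \left(\left(2 \cdot 10^{2} + 2 \cdot 10^{\frac{5}{2}}\right) + \left(173 - -38\right)\right) = 408 \left(\left(2 \cdot 100 + 2 \cdot 100 \sqrt{10}\right) + \left(173 + 38\right)\right) = 408 \left(\left(200 + 200 \sqrt{10}\right) + 211\right) = 408 \left(411 + 200 \sqrt{10}\right) = 167688 + 81600 \sqrt{10}$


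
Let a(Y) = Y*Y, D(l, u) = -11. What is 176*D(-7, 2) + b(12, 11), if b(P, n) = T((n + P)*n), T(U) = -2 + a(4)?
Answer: -1922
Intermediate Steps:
a(Y) = Y**2
T(U) = 14 (T(U) = -2 + 4**2 = -2 + 16 = 14)
b(P, n) = 14
176*D(-7, 2) + b(12, 11) = 176*(-11) + 14 = -1936 + 14 = -1922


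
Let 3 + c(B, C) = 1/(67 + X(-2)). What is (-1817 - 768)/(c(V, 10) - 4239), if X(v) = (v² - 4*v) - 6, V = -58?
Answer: 37741/61933 ≈ 0.60938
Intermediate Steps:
X(v) = -6 + v² - 4*v
c(B, C) = -218/73 (c(B, C) = -3 + 1/(67 + (-6 + (-2)² - 4*(-2))) = -3 + 1/(67 + (-6 + 4 + 8)) = -3 + 1/(67 + 6) = -3 + 1/73 = -218/73)
(-1817 - 768)/(c(V, 10) - 4239) = (-1817 - 768)/(-218/73 - 4239) = -2585/(-309665/73) = -2585*(-73/309665) = 37741/61933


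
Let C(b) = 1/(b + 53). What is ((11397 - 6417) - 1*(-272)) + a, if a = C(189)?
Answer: 1270985/242 ≈ 5252.0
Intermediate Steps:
C(b) = 1/(53 + b)
a = 1/242 (a = 1/(53 + 189) = 1/242 ≈ 0.0041322)
((11397 - 6417) - 1*(-272)) + a = ((11397 - 6417) - 1*(-272)) + 1/242 = (4980 + 272) + 1/242 = 5252 + 1/242 = 1270985/242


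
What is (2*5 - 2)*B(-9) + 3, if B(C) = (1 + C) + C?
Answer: -133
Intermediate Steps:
B(C) = 1 + 2*C
(2*5 - 2)*B(-9) + 3 = (2*5 - 2)*(1 + 2*(-9)) + 3 = (10 - 2)*(1 - 18) + 3 = 8*(-17) + 3 = -136 + 3 = -133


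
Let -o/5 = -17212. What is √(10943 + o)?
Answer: √97003 ≈ 311.45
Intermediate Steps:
o = 86060 (o = -5*(-17212) = 86060)
√(10943 + o) = √(10943 + 86060) = √97003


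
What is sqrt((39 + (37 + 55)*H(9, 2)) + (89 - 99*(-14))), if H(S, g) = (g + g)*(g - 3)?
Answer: sqrt(1146) ≈ 33.853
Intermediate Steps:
H(S, g) = 2*g*(-3 + g) (H(S, g) = (2*g)*(-3 + g) = 2*g*(-3 + g))
sqrt((39 + (37 + 55)*H(9, 2)) + (89 - 99*(-14))) = sqrt((39 + (37 + 55)*(2*2*(-3 + 2))) + (89 - 99*(-14))) = sqrt((39 + 92*(2*2*(-1))) + (89 + 1386)) = sqrt((39 + 92*(-4)) + 1475) = sqrt((39 - 368) + 1475) = sqrt(-329 + 1475) = sqrt(1146)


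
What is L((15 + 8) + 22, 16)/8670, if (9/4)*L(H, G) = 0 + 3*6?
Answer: 4/4335 ≈ 0.00092272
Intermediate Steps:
L(H, G) = 8 (L(H, G) = 4*(0 + 3*6)/9 = 4*(0 + 18)/9 = (4/9)*18 = 8)
L((15 + 8) + 22, 16)/8670 = 8/8670 = 8*(1/8670) = 4/4335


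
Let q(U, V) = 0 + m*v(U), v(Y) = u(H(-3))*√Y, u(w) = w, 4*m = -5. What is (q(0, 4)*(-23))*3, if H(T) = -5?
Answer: 0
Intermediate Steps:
m = -5/4 (m = (¼)*(-5) = -5/4 ≈ -1.2500)
v(Y) = -5*√Y
q(U, V) = 25*√U/4 (q(U, V) = 0 - (-25)*√U/4 = 0 + 25*√U/4 = 25*√U/4)
(q(0, 4)*(-23))*3 = ((25*√0/4)*(-23))*3 = (((25/4)*0)*(-23))*3 = (0*(-23))*3 = 0*3 = 0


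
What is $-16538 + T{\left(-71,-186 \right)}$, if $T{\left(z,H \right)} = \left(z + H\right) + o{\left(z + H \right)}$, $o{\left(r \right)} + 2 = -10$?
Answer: $-16807$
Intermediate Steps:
$o{\left(r \right)} = -12$ ($o{\left(r \right)} = -2 - 10 = -12$)
$T{\left(z,H \right)} = -12 + H + z$ ($T{\left(z,H \right)} = \left(z + H\right) - 12 = \left(H + z\right) - 12 = -12 + H + z$)
$-16538 + T{\left(-71,-186 \right)} = -16538 - 269 = -16807$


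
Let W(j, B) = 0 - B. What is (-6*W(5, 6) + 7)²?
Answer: 1849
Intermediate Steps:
W(j, B) = -B
(-6*W(5, 6) + 7)² = (-(-6)*6 + 7)² = (-6*(-6) + 7)² = (36 + 7)² = 43² = 1849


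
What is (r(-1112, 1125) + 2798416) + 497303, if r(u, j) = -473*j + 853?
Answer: 2764447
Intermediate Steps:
r(u, j) = 853 - 473*j
(r(-1112, 1125) + 2798416) + 497303 = ((853 - 473*1125) + 2798416) + 497303 = ((853 - 532125) + 2798416) + 497303 = (-531272 + 2798416) + 497303 = 2267144 + 497303 = 2764447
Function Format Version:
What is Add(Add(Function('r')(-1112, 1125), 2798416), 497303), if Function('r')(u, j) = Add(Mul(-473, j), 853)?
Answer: 2764447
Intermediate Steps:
Function('r')(u, j) = Add(853, Mul(-473, j))
Add(Add(Function('r')(-1112, 1125), 2798416), 497303) = Add(Add(Add(853, Mul(-473, 1125)), 2798416), 497303) = Add(Add(Add(853, -532125), 2798416), 497303) = Add(Add(-531272, 2798416), 497303) = Add(2267144, 497303) = 2764447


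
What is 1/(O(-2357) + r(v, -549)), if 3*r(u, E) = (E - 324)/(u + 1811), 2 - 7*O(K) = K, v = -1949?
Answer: 46/15599 ≈ 0.0029489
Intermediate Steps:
O(K) = 2/7 - K/7
r(u, E) = (-324 + E)/(3*(1811 + u)) (r(u, E) = ((E - 324)/(u + 1811))/3 = ((-324 + E)/(1811 + u))/3 = (-324 + E)/(3*(1811 + u)))
1/(O(-2357) + r(v, -549)) = 1/((2/7 - ⅐*(-2357)) + (-324 - 549)/(3*(1811 - 1949))) = 1/((2/7 + 2357/7) + (⅓)*(-873)/(-138)) = 1/(337 + (⅓)*(-1/138)*(-873)) = 1/(337 + 97/46) = 1/(15599/46) = 46/15599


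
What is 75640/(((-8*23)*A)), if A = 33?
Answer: -9455/759 ≈ -12.457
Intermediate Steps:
75640/(((-8*23)*A)) = 75640/((-8*23*33)) = 75640/((-184*33)) = 75640/(-6072) = 75640*(-1/6072) = -9455/759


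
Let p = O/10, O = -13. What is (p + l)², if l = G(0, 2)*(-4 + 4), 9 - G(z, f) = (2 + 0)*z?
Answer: 169/100 ≈ 1.6900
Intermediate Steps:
G(z, f) = 9 - 2*z (G(z, f) = 9 - (2 + 0)*z = 9 - 2*z)
p = -13/10 ≈ -1.3000
l = 0 (l = (9 - 2*0)*(-4 + 4) = (9 + 0)*0 = 9*0 = 0)
(p + l)² = (-13/10 + 0)² = (-13/10)² = 169/100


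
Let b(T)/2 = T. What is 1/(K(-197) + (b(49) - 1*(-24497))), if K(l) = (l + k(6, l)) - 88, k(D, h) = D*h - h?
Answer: 1/23325 ≈ 4.2872e-5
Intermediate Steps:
b(T) = 2*T
k(D, h) = -h + D*h
K(l) = -88 + 6*l (K(l) = (l + l*(-1 + 6)) - 88 = (l + l*5) - 88 = (l + 5*l) - 88 = 6*l - 88 = -88 + 6*l)
1/(K(-197) + (b(49) - 1*(-24497))) = 1/((-88 + 6*(-197)) + (2*49 - 1*(-24497))) = 1/((-88 - 1182) + (98 + 24497)) = 1/(-1270 + 24595) = 1/23325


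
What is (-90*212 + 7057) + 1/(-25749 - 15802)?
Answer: -499567674/41551 ≈ -12023.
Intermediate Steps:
(-90*212 + 7057) + 1/(-25749 - 15802) = (-19080 + 7057) + 1/(-41551) = -12023 - 1/41551 = -499567674/41551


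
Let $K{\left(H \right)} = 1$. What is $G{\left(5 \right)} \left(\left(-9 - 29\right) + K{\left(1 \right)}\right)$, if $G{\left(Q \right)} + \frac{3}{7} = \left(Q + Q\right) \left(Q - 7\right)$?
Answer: $\frac{5291}{7} \approx 755.86$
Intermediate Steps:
$G{\left(Q \right)} = - \frac{3}{7} + 2 Q \left(-7 + Q\right)$ ($G{\left(Q \right)} = - \frac{3}{7} + \left(Q + Q\right) \left(Q - 7\right) = - \frac{3}{7} + 2 Q \left(-7 + Q\right)$)
$G{\left(5 \right)} \left(\left(-9 - 29\right) + K{\left(1 \right)}\right) = \left(- \frac{3}{7} - 70 + 2 \cdot 5^{2}\right) \left(\left(-9 - 29\right) + 1\right) = \left(- \frac{3}{7} - 70 + 2 \cdot 25\right) \left(-38 + 1\right) = \left(- \frac{3}{7} - 70 + 50\right) \left(-37\right) = \left(- \frac{143}{7}\right) \left(-37\right) = \frac{5291}{7}$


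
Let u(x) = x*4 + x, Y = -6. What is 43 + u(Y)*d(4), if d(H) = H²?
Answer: -437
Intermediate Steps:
u(x) = 5*x (u(x) = 4*x + x = 5*x)
43 + u(Y)*d(4) = 43 + (5*(-6))*4² = 43 - 30*16 = 43 - 480 = -437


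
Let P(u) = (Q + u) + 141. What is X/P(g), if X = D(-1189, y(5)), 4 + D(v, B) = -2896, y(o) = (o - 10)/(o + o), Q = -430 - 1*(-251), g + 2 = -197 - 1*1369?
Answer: 1450/803 ≈ 1.8057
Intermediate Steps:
g = -1568 (g = -2 + (-197 - 1*1369) = -2 + (-197 - 1369) = -2 - 1566 = -1568)
Q = -179 (Q = -430 + 251 = -179)
y(o) = (-10 + o)/(2*o) (y(o) = (-10 + o)/((2*o)) = (-10 + o)*(1/(2*o)) = (-10 + o)/(2*o))
D(v, B) = -2900 (D(v, B) = -4 - 2896 = -2900)
P(u) = -38 + u (P(u) = (-179 + u) + 141 = -38 + u)
X = -2900
X/P(g) = -2900/(-38 - 1568) = -2900/(-1606) = -2900*(-1/1606) = 1450/803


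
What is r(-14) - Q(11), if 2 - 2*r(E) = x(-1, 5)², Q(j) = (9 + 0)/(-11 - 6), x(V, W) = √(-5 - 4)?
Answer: 205/34 ≈ 6.0294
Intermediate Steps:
x(V, W) = 3*I (x(V, W) = √(-9) = 3*I)
Q(j) = -9/17 (Q(j) = 9/(-17) = 9*(-1/17) = -9/17)
r(E) = 11/2 (r(E) = 1 - (3*I)²/2 = 1 - ½*(-9) = 1 + 9/2 = 11/2)
r(-14) - Q(11) = 11/2 - 1*(-9/17) = 11/2 + 9/17 = 205/34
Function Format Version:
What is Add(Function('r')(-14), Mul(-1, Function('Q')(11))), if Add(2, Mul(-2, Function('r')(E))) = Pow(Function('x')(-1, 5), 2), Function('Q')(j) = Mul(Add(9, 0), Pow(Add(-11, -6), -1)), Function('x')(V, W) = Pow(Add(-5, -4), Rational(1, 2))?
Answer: Rational(205, 34) ≈ 6.0294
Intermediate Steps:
Function('x')(V, W) = Mul(3, I) (Function('x')(V, W) = Pow(-9, Rational(1, 2)) = Mul(3, I))
Function('Q')(j) = Rational(-9, 17) (Function('Q')(j) = Mul(9, Pow(-17, -1)) = Mul(9, Rational(-1, 17)) = Rational(-9, 17))
Function('r')(E) = Rational(11, 2) (Function('r')(E) = Add(1, Mul(Rational(-1, 2), Pow(Mul(3, I), 2))) = Add(1, Mul(Rational(-1, 2), -9)) = Add(1, Rational(9, 2)) = Rational(11, 2))
Add(Function('r')(-14), Mul(-1, Function('Q')(11))) = Add(Rational(11, 2), Mul(-1, Rational(-9, 17))) = Add(Rational(11, 2), Rational(9, 17)) = Rational(205, 34)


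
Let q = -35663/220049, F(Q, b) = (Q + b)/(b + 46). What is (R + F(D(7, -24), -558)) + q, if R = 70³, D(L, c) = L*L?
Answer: 38644218929485/112665088 ≈ 3.4300e+5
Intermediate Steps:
D(L, c) = L²
F(Q, b) = (Q + b)/(46 + b)
R = 343000
q = -35663/220049 (q = -35663*1/220049 = -35663/220049 ≈ -0.16207)
(R + F(D(7, -24), -558)) + q = (343000 + (7² - 558)/(46 - 558)) - 35663/220049 = (343000 + (49 - 558)/(-512)) - 35663/220049 = (343000 - 1/512*(-509)) - 35663/220049 = (343000 + 509/512) - 35663/220049 = 175616509/512 - 35663/220049 = 38644218929485/112665088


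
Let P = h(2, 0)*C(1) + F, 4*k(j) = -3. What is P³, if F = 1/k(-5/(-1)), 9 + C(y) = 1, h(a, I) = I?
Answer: -64/27 ≈ -2.3704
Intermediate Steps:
k(j) = -¾ (k(j) = (¼)*(-3) = -¾)
C(y) = -8 (C(y) = -9 + 1 = -8)
F = -4/3 (F = 1/(-¾) = -4/3 ≈ -1.3333)
P = -4/3 (P = 0*(-8) - 4/3 = 0 - 4/3 = -4/3 ≈ -1.3333)
P³ = (-4/3)³ = -64/27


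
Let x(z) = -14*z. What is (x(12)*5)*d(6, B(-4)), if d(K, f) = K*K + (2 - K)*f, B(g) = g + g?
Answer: -57120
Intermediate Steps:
B(g) = 2*g
d(K, f) = K² + f*(2 - K)
(x(12)*5)*d(6, B(-4)) = (-14*12*5)*(6² + 2*(2*(-4)) - 1*6*2*(-4)) = (-168*5)*(36 + 2*(-8) - 1*6*(-8)) = -840*(36 - 16 + 48) = -840*68 = -57120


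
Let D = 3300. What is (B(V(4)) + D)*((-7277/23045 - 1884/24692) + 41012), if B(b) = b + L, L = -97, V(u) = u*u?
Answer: 18780223782507576/142256785 ≈ 1.3202e+8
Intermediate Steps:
V(u) = u²
B(b) = -97 + b (B(b) = b - 97 = -97 + b)
(B(V(4)) + D)*((-7277/23045 - 1884/24692) + 41012) = ((-97 + 4²) + 3300)*((-7277/23045 - 1884/24692) + 41012) = ((-97 + 16) + 3300)*((-7277*1/23045 - 1884*1/24692) + 41012) = (-81 + 3300)*((-7277/23045 - 471/6173) + 41012) = 3219*(-55775116/142256785 + 41012) = 3219*(5834179491304/142256785) = 18780223782507576/142256785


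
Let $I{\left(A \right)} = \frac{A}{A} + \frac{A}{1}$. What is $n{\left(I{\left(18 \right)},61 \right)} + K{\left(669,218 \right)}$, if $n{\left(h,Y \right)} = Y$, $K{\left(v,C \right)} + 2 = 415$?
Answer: $474$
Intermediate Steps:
$I{\left(A \right)} = 1 + A$ ($I{\left(A \right)} = 1 + A 1 = 1 + A$)
$K{\left(v,C \right)} = 413$ ($K{\left(v,C \right)} = -2 + 415 = 413$)
$n{\left(I{\left(18 \right)},61 \right)} + K{\left(669,218 \right)} = 61 + 413 = 474$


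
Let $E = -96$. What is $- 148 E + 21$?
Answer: $14229$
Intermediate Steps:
$- 148 E + 21 = \left(-148\right) \left(-96\right) + 21 = 14208 + 21 = 14229$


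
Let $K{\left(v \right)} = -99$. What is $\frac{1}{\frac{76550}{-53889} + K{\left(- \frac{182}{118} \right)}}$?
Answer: $- \frac{53889}{5411561} \approx -0.0099581$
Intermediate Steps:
$\frac{1}{\frac{76550}{-53889} + K{\left(- \frac{182}{118} \right)}} = \frac{1}{\frac{76550}{-53889} - 99} = \frac{1}{76550 \left(- \frac{1}{53889}\right) - 99} = \frac{1}{- \frac{76550}{53889} - 99} = \frac{1}{- \frac{5411561}{53889}} = - \frac{53889}{5411561}$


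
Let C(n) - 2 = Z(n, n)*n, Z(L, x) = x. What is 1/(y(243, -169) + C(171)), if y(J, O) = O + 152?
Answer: 1/29226 ≈ 3.4216e-5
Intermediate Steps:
C(n) = 2 + n² (C(n) = 2 + n*n = 2 + n²)
y(J, O) = 152 + O
1/(y(243, -169) + C(171)) = 1/((152 - 169) + (2 + 171²)) = 1/(-17 + (2 + 29241)) = 1/(-17 + 29243) = 1/29226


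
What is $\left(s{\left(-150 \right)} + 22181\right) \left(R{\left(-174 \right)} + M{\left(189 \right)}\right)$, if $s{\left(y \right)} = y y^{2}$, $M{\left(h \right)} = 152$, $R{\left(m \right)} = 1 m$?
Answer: $73762018$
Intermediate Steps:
$R{\left(m \right)} = m$
$s{\left(y \right)} = y^{3}$
$\left(s{\left(-150 \right)} + 22181\right) \left(R{\left(-174 \right)} + M{\left(189 \right)}\right) = \left(\left(-150\right)^{3} + 22181\right) \left(-174 + 152\right) = \left(-3375000 + 22181\right) \left(-22\right) = \left(-3352819\right) \left(-22\right) = 73762018$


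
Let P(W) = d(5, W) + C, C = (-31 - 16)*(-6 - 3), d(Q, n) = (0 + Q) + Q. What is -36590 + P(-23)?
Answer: -36157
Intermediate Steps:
d(Q, n) = 2*Q (d(Q, n) = Q + Q = 2*Q)
C = 423 (C = -47*(-9) = 423)
P(W) = 433 (P(W) = 2*5 + 423 = 10 + 423 = 433)
-36590 + P(-23) = -36590 + 433 = -36157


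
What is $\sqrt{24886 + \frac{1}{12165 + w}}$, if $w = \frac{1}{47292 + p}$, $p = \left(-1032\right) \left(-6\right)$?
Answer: $\frac{\sqrt{10534819194465893796130}}{650632861} \approx 157.75$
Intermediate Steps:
$p = 6192$
$w = \frac{1}{53484}$ ($w = \frac{1}{47292 + 6192} = \frac{1}{53484} \approx 1.8697 \cdot 10^{-5}$)
$\sqrt{24886 + \frac{1}{12165 + w}} = \sqrt{24886 + \frac{1}{12165 + \frac{1}{53484}}} = \sqrt{24886 + \frac{1}{\frac{650632861}{53484}}} = \sqrt{24886 + \frac{53484}{650632861}} = \sqrt{\frac{16191649432330}{650632861}} = \frac{\sqrt{10534819194465893796130}}{650632861}$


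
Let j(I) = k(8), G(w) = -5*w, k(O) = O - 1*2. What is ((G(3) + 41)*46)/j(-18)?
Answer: 598/3 ≈ 199.33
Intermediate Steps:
k(O) = -2 + O (k(O) = O - 2 = -2 + O)
j(I) = 6 (j(I) = -2 + 8 = 6)
((G(3) + 41)*46)/j(-18) = ((-5*3 + 41)*46)/6 = ((-15 + 41)*46)*(1/6) = (26*46)*(1/6) = 1196*(1/6) = 598/3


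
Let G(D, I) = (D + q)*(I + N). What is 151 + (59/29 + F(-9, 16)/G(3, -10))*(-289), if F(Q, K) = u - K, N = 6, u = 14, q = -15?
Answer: -295747/696 ≈ -424.92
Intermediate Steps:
F(Q, K) = 14 - K
G(D, I) = (-15 + D)*(6 + I) (G(D, I) = (D - 15)*(I + 6) = (-15 + D)*(6 + I))
151 + (59/29 + F(-9, 16)/G(3, -10))*(-289) = 151 + (59/29 + (14 - 1*16)/(-90 - 15*(-10) + 6*3 + 3*(-10)))*(-289) = 151 + (59*(1/29) + (14 - 16)/(-90 + 150 + 18 - 30))*(-289) = 151 + (59/29 - 2/48)*(-289) = 151 + (59/29 - 2*1/48)*(-289) = 151 + (59/29 - 1/24)*(-289) = 151 + (1387/696)*(-289) = 151 - 400843/696 = -295747/696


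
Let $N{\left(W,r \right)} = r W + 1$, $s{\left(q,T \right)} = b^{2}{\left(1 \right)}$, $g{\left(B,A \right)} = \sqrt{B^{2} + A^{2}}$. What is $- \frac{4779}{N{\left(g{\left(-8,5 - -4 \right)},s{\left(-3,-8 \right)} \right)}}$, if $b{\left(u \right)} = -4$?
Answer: $\frac{1593}{12373} - \frac{25488 \sqrt{145}}{12373} \approx -24.677$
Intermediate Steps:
$g{\left(B,A \right)} = \sqrt{A^{2} + B^{2}}$
$s{\left(q,T \right)} = 16$ ($s{\left(q,T \right)} = \left(-4\right)^{2} = 16$)
$N{\left(W,r \right)} = 1 + W r$ ($N{\left(W,r \right)} = W r + 1 = 1 + W r$)
$- \frac{4779}{N{\left(g{\left(-8,5 - -4 \right)},s{\left(-3,-8 \right)} \right)}} = - \frac{4779}{1 + \sqrt{\left(5 - -4\right)^{2} + \left(-8\right)^{2}} \cdot 16} = - \frac{4779}{1 + \sqrt{\left(5 + 4\right)^{2} + 64} \cdot 16} = - \frac{4779}{1 + \sqrt{9^{2} + 64} \cdot 16} = - \frac{4779}{1 + \sqrt{81 + 64} \cdot 16} = - \frac{4779}{1 + \sqrt{145} \cdot 16} = - \frac{4779}{1 + 16 \sqrt{145}}$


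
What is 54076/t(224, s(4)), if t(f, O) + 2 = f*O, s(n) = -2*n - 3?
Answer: -27038/1233 ≈ -21.929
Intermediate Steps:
s(n) = -3 - 2*n
t(f, O) = -2 + O*f (t(f, O) = -2 + f*O = -2 + O*f)
54076/t(224, s(4)) = 54076/(-2 + (-3 - 2*4)*224) = 54076/(-2 + (-3 - 8)*224) = 54076/(-2 - 11*224) = 54076/(-2 - 2464) = 54076/(-2466) = 54076*(-1/2466) = -27038/1233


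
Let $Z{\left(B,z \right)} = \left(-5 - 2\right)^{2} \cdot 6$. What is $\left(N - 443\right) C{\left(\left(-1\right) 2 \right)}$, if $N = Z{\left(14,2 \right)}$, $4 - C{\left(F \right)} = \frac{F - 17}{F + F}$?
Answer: $\frac{447}{4} \approx 111.75$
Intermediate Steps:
$C{\left(F \right)} = 4 - \frac{-17 + F}{2 F}$ ($C{\left(F \right)} = 4 - \frac{F - 17}{F + F} = 4 - \frac{-17 + F}{2 F}$)
$Z{\left(B,z \right)} = 294$ ($Z{\left(B,z \right)} = \left(-7\right)^{2} \cdot 6 = 49 \cdot 6 = 294$)
$N = 294$
$\left(N - 443\right) C{\left(\left(-1\right) 2 \right)} = \left(294 - 443\right) \frac{17 + 7 \left(\left(-1\right) 2\right)}{2 \left(\left(-1\right) 2\right)} = - 149 \frac{17 + 7 \left(-2\right)}{2 \left(-2\right)} = - 149 \cdot \frac{1}{2} \left(- \frac{1}{2}\right) \left(17 - 14\right) = - 149 \cdot \frac{1}{2} \left(- \frac{1}{2}\right) 3 = \left(-149\right) \left(- \frac{3}{4}\right) = \frac{447}{4}$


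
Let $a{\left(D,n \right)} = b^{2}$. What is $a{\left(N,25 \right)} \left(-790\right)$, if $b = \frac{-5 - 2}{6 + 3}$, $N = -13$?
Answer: $- \frac{38710}{81} \approx -477.9$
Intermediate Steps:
$b = - \frac{7}{9} \approx -0.77778$
$a{\left(D,n \right)} = \frac{49}{81}$ ($a{\left(D,n \right)} = \left(- \frac{7}{9}\right)^{2} = \frac{49}{81}$)
$a{\left(N,25 \right)} \left(-790\right) = \frac{49}{81} \left(-790\right) = - \frac{38710}{81}$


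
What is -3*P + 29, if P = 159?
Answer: -448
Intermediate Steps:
-3*P + 29 = -3*159 + 29 = -477 + 29 = -448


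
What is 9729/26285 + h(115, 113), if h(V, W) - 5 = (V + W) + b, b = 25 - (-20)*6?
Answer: 9945459/26285 ≈ 378.37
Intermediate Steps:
b = 145 (b = 25 - 1*(-120) = 25 + 120 = 145)
h(V, W) = 150 + V + W (h(V, W) = 5 + ((V + W) + 145) = 5 + (145 + V + W) = 150 + V + W)
9729/26285 + h(115, 113) = 9729/26285 + (150 + 115 + 113) = 9729*(1/26285) + 378 = 9729/26285 + 378 = 9945459/26285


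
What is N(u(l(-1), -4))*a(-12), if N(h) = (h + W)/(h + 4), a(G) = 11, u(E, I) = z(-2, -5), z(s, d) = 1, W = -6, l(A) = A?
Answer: -11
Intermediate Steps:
u(E, I) = 1
N(h) = (-6 + h)/(4 + h) (N(h) = (h - 6)/(h + 4) = (-6 + h)/(4 + h))
N(u(l(-1), -4))*a(-12) = ((-6 + 1)/(4 + 1))*11 = (-5/5)*11 = ((⅕)*(-5))*11 = -1*11 = -11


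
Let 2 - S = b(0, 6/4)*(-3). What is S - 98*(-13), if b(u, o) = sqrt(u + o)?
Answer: 1276 + 3*sqrt(6)/2 ≈ 1279.7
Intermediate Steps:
b(u, o) = sqrt(o + u)
S = 2 + 3*sqrt(6)/2 (S = 2 - sqrt(6/4 + 0)*(-3) = 2 - sqrt(6*(1/4) + 0)*(-3) = 2 - sqrt(3/2 + 0)*(-3) = 2 - sqrt(3/2)*(-3) = 2 - sqrt(6)/2*(-3) = 2 - (-3)*sqrt(6)/2 = 2 + 3*sqrt(6)/2 ≈ 5.6742)
S - 98*(-13) = (2 + 3*sqrt(6)/2) - 98*(-13) = (2 + 3*sqrt(6)/2) + 1274 = 1276 + 3*sqrt(6)/2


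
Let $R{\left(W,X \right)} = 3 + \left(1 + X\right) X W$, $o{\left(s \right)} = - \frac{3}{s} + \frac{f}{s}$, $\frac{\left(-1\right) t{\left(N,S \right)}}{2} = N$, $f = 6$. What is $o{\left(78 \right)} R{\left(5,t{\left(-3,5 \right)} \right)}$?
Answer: $\frac{213}{26} \approx 8.1923$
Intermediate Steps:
$t{\left(N,S \right)} = - 2 N$
$o{\left(s \right)} = \frac{3}{s}$ ($o{\left(s \right)} = - \frac{3}{s} + \frac{6}{s} = \frac{3}{s}$)
$R{\left(W,X \right)} = 3 + W X \left(1 + X\right)$ ($R{\left(W,X \right)} = 3 + X \left(1 + X\right) W = 3 + W X \left(1 + X\right)$)
$o{\left(78 \right)} R{\left(5,t{\left(-3,5 \right)} \right)} = \frac{3}{78} \left(3 + 5 \left(\left(-2\right) \left(-3\right)\right) + 5 \left(\left(-2\right) \left(-3\right)\right)^{2}\right) = 3 \cdot \frac{1}{78} \left(3 + 5 \cdot 6 + 5 \cdot 6^{2}\right) = \frac{3 + 30 + 5 \cdot 36}{26} = \frac{3 + 30 + 180}{26} = \frac{1}{26} \cdot 213 = \frac{213}{26}$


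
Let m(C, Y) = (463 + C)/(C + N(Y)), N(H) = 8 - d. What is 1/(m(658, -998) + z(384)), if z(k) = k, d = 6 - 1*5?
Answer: 35/13499 ≈ 0.0025928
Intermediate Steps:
d = 1 (d = 6 - 5 = 1)
N(H) = 7 (N(H) = 8 - 1*1 = 8 - 1 = 7)
m(C, Y) = (463 + C)/(7 + C) (m(C, Y) = (463 + C)/(C + 7) = (463 + C)/(7 + C))
1/(m(658, -998) + z(384)) = 1/((463 + 658)/(7 + 658) + 384) = 1/(1121/665 + 384) = 1/((1/665)*1121 + 384) = 1/(59/35 + 384) = 1/(13499/35) = 35/13499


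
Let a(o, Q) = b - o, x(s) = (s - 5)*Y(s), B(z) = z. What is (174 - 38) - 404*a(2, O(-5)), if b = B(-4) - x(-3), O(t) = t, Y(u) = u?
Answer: 12256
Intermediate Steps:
x(s) = s*(-5 + s) (x(s) = (s - 5)*s = (-5 + s)*s = s*(-5 + s))
b = -28 (b = -4 - (-3)*(-5 - 3) = -4 - (-3)*(-8) = -4 - 1*24 = -4 - 24 = -28)
a(o, Q) = -28 - o
(174 - 38) - 404*a(2, O(-5)) = (174 - 38) - 404*(-28 - 1*2) = 136 - 404*(-28 - 2) = 136 - 404*(-30) = 136 + 12120 = 12256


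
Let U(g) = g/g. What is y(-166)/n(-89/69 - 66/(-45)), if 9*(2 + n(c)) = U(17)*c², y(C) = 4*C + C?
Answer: 889116750/2138729 ≈ 415.72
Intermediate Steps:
U(g) = 1
y(C) = 5*C
n(c) = -2 + c²/9 (n(c) = -2 + (1*c²)/9 = -2 + c²/9)
y(-166)/n(-89/69 - 66/(-45)) = (5*(-166))/(-2 + (-89/69 - 66/(-45))²/9) = -830/(-2 + (-89*1/69 - 66*(-1/45))²/9) = -830/(-2 + (-89/69 + 22/15)²/9) = -830/(-2 + (61/345)²/9) = -830/(-2 + (⅑)*(3721/119025)) = -830/(-2 + 3721/1071225) = -830/(-2138729/1071225) = -830*(-1071225/2138729) = 889116750/2138729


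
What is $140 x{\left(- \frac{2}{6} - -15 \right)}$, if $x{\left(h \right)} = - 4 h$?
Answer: $- \frac{24640}{3} \approx -8213.3$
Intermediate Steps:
$140 x{\left(- \frac{2}{6} - -15 \right)} = 140 \left(- 4 \left(- \frac{2}{6} - -15\right)\right) = 140 \left(- 4 \left(\left(-2\right) \frac{1}{6} + 15\right)\right) = 140 \left(- 4 \left(- \frac{1}{3} + 15\right)\right) = 140 \left(\left(-4\right) \frac{44}{3}\right) = 140 \left(- \frac{176}{3}\right) = - \frac{24640}{3}$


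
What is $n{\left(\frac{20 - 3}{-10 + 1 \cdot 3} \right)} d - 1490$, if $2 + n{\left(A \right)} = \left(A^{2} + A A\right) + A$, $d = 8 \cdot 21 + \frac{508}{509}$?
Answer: $- \frac{6108870}{24941} \approx -244.93$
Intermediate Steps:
$d = \frac{86020}{509}$ ($d = 168 + 508 \cdot \frac{1}{509} = 168 + \frac{508}{509} = \frac{86020}{509} \approx 169.0$)
$n{\left(A \right)} = -2 + A + 2 A^{2}$ ($n{\left(A \right)} = -2 + \left(\left(A^{2} + A A\right) + A\right) = -2 + \left(\left(A^{2} + A^{2}\right) + A\right) = -2 + \left(2 A^{2} + A\right) = -2 + \left(A + 2 A^{2}\right) = -2 + A + 2 A^{2}$)
$n{\left(\frac{20 - 3}{-10 + 1 \cdot 3} \right)} d - 1490 = \left(-2 + \frac{20 - 3}{-10 + 1 \cdot 3} + 2 \left(\frac{20 - 3}{-10 + 1 \cdot 3}\right)^{2}\right) \frac{86020}{509} - 1490 = \left(-2 + \frac{17}{-10 + 3} + 2 \left(\frac{17}{-10 + 3}\right)^{2}\right) \frac{86020}{509} - 1490 = \left(-2 + \frac{17}{-7} + 2 \left(\frac{17}{-7}\right)^{2}\right) \frac{86020}{509} - 1490 = \left(-2 + 17 \left(- \frac{1}{7}\right) + 2 \left(17 \left(- \frac{1}{7}\right)\right)^{2}\right) \frac{86020}{509} - 1490 = \left(-2 - \frac{17}{7} + 2 \left(- \frac{17}{7}\right)^{2}\right) \frac{86020}{509} - 1490 = \left(-2 - \frac{17}{7} + 2 \cdot \frac{289}{49}\right) \frac{86020}{509} - 1490 = \left(-2 - \frac{17}{7} + \frac{578}{49}\right) \frac{86020}{509} - 1490 = \frac{361}{49} \cdot \frac{86020}{509} - 1490 = \frac{31053220}{24941} - 1490 = - \frac{6108870}{24941}$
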